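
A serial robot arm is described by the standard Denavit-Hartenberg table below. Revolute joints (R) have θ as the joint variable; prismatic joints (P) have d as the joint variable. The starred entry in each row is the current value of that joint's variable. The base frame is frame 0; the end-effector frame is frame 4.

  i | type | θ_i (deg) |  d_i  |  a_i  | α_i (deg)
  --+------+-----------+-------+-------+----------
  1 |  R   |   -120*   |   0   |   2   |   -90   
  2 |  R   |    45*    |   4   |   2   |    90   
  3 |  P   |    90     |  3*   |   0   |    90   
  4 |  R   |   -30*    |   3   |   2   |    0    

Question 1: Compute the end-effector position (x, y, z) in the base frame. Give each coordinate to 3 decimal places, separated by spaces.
after link 1: o_1 = (-1.0000, -1.7321, 0.0000)
after link 2: o_2 = (1.7570, -4.9568, -1.4142)
after link 3: o_3 = (0.6963, -6.7939, 0.7071)
after link 4: o_4 = (1.4892, -8.8847, -2.1213)

1.489 -8.885 -2.121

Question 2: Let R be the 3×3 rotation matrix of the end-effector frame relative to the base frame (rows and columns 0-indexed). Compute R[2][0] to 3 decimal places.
-0.354

End-effector x-axis (col 0 of R) = (0.9268,-0.1268,-0.3536)
R[2][0] = -0.3536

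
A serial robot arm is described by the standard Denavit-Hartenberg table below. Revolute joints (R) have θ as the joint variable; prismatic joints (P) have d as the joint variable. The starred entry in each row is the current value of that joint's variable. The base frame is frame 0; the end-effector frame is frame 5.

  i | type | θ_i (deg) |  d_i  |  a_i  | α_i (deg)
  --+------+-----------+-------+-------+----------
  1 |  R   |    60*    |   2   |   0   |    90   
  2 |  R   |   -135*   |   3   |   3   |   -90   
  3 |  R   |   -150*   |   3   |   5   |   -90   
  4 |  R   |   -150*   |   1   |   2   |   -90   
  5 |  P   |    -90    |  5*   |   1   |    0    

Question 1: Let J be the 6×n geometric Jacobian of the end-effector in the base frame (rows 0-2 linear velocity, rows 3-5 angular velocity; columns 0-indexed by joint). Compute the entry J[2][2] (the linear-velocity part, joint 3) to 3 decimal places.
-3.264

axis z_2 = (0.3536,0.6124,-0.7071); lever o_n−o_2 = (8.3553,5.2397,-3.0653)
cross product → J_v[:, 2] = (1.8279,-4.8243,-3.2640)
J_ω[:, 2] = z_2
entry J[2][2] = -3.2640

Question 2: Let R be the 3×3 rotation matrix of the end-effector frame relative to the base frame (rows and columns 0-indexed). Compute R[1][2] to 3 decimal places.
0.670

End-effector z-axis (col 2 of R) = (0.6758,0.6705,-0.3062)
R[1][2] = 0.6705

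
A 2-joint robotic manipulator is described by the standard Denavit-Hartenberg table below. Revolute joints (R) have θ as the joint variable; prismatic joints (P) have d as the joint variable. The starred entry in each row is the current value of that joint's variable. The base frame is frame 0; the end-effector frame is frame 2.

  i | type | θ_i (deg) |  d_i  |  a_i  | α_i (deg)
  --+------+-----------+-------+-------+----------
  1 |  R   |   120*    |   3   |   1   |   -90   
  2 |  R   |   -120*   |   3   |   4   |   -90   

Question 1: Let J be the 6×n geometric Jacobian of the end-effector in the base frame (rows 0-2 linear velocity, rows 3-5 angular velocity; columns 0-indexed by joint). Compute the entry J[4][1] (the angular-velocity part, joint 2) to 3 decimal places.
axis z_1 = (-0.8660,-0.5000,0.0000); lever o_n−o_1 = (-1.5981,-3.2321,3.4641)
cross product → J_v[:, 1] = (-1.7321,3.0000,2.0000)
J_ω[:, 1] = z_1
entry J[4][1] = -0.5000

-0.500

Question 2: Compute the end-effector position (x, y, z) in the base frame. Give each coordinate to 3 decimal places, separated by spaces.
-2.098 -2.366 6.464

after link 1: o_1 = (-0.5000, 0.8660, 3.0000)
after link 2: o_2 = (-2.0981, -2.3660, 6.4641)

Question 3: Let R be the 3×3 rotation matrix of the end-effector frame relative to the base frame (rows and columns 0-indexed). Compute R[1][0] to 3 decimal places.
-0.433

End-effector x-axis (col 0 of R) = (0.2500,-0.4330,0.8660)
R[1][0] = -0.4330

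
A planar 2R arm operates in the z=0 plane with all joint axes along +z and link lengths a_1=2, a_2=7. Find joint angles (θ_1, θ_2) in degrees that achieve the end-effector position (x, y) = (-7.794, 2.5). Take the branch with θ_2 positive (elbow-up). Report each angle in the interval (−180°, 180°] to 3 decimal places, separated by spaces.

cos θ_2 = (66.9964−2²−7²)/(2·2·7) = 0.4999; θ_2 = 60.0084° (elbow-up)
β = atan2(2.5000,-7.7940) = 162.2159°; ψ = atan2(6.0627,5.4991) = 47.7907°
θ_1 = β − ψ = 114.4252°

114.425 60.008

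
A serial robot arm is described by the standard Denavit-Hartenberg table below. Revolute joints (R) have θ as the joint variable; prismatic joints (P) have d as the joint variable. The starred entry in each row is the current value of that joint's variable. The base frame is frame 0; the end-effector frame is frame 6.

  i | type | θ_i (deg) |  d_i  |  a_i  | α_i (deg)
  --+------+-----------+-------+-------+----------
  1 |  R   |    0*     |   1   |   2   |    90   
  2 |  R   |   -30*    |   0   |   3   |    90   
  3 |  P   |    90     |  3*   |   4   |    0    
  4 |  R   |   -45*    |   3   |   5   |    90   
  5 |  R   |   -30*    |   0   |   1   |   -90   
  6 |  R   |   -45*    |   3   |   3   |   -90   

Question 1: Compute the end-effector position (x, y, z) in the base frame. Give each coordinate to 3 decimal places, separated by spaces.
8.014 -9.008 -10.598

after link 1: o_1 = (2.0000, 0.0000, 1.0000)
after link 2: o_2 = (4.5981, -0.0000, -0.5000)
after link 3: o_3 = (3.0981, -4.0000, -3.0981)
after link 4: o_4 = (4.6599, -7.5355, -7.4639)
after link 5: o_5 = (5.4403, -8.1479, -7.3371)
after link 6: o_6 = (8.0142, -9.0076, -10.5984)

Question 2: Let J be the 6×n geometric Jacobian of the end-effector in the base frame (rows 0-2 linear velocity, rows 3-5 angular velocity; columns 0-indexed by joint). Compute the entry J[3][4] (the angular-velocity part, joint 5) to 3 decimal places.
axis z_4 = (0.6124,0.7071,-0.3536); lever o_n−o_4 = (3.3542,-1.4721,-3.1345)
cross product → J_v[:, 4] = (-2.7369,0.7336,-3.2732)
J_ω[:, 4] = z_4
entry J[3][4] = 0.6124

0.612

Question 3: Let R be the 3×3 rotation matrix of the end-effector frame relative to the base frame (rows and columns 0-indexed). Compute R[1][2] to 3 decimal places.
-0.933

End-effector z-axis (col 2 of R) = (0.1188,-0.9330,0.3397)
R[1][2] = -0.9330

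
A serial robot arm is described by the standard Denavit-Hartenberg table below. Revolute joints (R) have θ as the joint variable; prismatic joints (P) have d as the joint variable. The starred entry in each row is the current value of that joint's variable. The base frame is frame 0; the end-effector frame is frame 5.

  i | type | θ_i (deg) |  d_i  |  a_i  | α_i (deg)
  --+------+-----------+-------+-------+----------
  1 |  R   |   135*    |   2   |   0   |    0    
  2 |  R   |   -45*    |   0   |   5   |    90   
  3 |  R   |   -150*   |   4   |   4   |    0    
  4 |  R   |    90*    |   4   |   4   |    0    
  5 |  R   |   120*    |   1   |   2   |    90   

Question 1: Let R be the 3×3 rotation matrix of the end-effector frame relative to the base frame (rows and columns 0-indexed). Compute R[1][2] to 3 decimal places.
End-effector z-axis (col 2 of R) = (0.0000,0.8660,-0.5000)
R[1][2] = 0.8660

0.866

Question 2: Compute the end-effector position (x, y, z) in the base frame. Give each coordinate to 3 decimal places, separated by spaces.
9.000 4.536 -1.732

after link 1: o_1 = (0.0000, 0.0000, 2.0000)
after link 2: o_2 = (0.0000, 5.0000, 2.0000)
after link 3: o_3 = (4.0000, 1.5359, 0.0000)
after link 4: o_4 = (8.0000, 3.5359, -3.4641)
after link 5: o_5 = (9.0000, 4.5359, -1.7321)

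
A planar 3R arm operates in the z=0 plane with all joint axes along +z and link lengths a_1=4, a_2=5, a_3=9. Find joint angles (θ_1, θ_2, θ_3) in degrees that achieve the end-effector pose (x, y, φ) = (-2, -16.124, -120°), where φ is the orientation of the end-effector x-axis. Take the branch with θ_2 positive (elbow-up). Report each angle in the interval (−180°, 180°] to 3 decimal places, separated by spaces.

wrist centre = target − a_3·(cos φ, sin φ) = (2.5000, -8.3298)
cos θ_2 = (75.6351−4²−5²)/(2·4·5) = 0.8659; θ_2 = 30.0170° (elbow-up)
β = atan2(-8.3298,2.5000) = -73.2940°; ψ = atan2(2.5013,8.3294) = 16.7148°
θ_1 = β − ψ = -90.0088°
θ_3 = φ − θ_1 − θ_2 = -60.0081° (wrapped to (-180°,180°])

-90.009 30.017 -60.008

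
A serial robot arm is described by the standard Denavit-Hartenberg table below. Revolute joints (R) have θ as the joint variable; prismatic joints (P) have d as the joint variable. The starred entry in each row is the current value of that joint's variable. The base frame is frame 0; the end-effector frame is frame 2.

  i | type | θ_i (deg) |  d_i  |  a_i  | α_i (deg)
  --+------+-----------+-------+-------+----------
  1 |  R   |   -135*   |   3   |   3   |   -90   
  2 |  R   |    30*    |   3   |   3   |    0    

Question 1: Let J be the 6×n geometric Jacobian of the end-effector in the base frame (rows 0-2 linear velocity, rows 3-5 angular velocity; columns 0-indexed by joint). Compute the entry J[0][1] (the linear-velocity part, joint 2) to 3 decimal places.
1.061

axis z_1 = (0.7071,-0.7071,0.0000); lever o_n−o_1 = (0.2842,-3.9584,-1.5000)
cross product → J_v[:, 1] = (1.0607,1.0607,-2.5981)
J_ω[:, 1] = z_1
entry J[0][1] = 1.0607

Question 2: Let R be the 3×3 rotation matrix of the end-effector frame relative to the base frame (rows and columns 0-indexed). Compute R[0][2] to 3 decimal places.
End-effector z-axis (col 2 of R) = (0.7071,-0.7071,0.0000)
R[0][2] = 0.7071

0.707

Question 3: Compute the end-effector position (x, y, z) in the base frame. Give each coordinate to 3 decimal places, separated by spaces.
after link 1: o_1 = (-2.1213, -2.1213, 3.0000)
after link 2: o_2 = (-1.8371, -6.0798, 1.5000)

-1.837 -6.080 1.500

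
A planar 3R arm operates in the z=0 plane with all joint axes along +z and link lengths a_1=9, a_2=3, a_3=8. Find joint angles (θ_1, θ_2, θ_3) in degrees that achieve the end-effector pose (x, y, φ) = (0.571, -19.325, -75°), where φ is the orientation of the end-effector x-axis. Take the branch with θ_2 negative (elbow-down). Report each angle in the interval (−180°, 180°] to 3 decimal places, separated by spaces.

wrist centre = target − a_3·(cos φ, sin φ) = (-1.4996, -11.5976)
cos θ_2 = (136.7528−9²−3²)/(2·9·3) = 0.8658; θ_2 = -30.0266° (elbow-down)
β = atan2(-11.5976,-1.4996) = -97.3674°; ψ = atan2(-1.5012,11.5974) = -7.3756°
θ_1 = β − ψ = -89.9918°
θ_3 = φ − θ_1 − θ_2 = 45.0184° (wrapped to (-180°,180°])

-89.992 -30.027 45.018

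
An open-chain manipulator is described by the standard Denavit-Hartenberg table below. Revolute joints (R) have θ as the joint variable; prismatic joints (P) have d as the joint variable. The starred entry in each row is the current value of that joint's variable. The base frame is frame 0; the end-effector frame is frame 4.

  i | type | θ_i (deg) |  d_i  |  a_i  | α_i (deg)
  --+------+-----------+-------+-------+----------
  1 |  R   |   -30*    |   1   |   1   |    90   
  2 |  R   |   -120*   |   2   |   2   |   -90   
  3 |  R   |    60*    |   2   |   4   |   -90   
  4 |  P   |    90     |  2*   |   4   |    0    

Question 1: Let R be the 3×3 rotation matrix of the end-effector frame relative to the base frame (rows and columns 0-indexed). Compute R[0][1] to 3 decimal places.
End-effector y-axis (col 1 of R) = (-0.2165,-0.8750,0.4330)
R[0][1] = -0.2165

-0.217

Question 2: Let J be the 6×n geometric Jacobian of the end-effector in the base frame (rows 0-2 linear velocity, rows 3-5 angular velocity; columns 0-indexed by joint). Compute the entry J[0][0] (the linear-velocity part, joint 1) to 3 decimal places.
axis z_0 = ẑ; lever o_n−o_0 = (-0.3840,3.0670,0.0359)
cross product → J_v[:, 0] = (-3.0670,-0.3840,0.0000)
J_ω[:, 0] = z_0
entry J[0][0] = -3.0670

-3.067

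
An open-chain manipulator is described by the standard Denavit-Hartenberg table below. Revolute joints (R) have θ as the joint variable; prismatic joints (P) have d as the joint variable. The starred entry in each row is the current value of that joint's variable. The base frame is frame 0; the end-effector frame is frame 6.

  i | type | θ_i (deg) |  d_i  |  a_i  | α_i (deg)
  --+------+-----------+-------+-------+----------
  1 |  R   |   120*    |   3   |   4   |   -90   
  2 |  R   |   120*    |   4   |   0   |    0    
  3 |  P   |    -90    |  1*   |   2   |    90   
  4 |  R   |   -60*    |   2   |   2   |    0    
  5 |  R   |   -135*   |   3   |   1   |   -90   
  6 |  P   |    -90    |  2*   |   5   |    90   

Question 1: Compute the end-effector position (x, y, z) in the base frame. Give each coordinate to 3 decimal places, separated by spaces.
-6.538 8.134 10.902

after link 1: o_1 = (-2.0000, 3.4641, 3.0000)
after link 2: o_2 = (-5.4641, 1.4641, 3.0000)
after link 3: o_3 = (-7.1962, 2.4641, 2.0000)
after link 4: o_4 = (-6.6292, 4.9462, 3.2321)
after link 5: o_5 = (-7.1851, 5.3913, 6.3131)
after link 6: o_6 = (-6.5379, 8.1341, 10.9020)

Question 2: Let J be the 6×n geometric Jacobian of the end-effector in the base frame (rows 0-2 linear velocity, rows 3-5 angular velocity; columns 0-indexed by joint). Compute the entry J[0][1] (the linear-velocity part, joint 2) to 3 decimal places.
-3.951

axis z_1 = (-0.8660,-0.5000,0.0000); lever o_n−o_1 = (-4.5379,4.6700,7.9020)
cross product → J_v[:, 1] = (-3.9510,6.8434,-6.3133)
J_ω[:, 1] = z_1
entry J[0][1] = -3.9510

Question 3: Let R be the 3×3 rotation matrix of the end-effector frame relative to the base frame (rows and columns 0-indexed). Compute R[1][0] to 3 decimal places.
0.433

End-effector x-axis (col 0 of R) = (-0.2500,0.4330,0.8660)
R[1][0] = 0.4330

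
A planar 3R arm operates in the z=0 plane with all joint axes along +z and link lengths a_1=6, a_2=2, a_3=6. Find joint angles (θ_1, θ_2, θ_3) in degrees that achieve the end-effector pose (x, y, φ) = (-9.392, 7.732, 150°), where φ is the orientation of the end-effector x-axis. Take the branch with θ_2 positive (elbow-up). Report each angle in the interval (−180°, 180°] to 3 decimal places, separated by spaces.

113.128 90.007 -53.135

wrist centre = target − a_3·(cos φ, sin φ) = (-4.1958, 4.7320)
cos θ_2 = (39.9970−6²−2²)/(2·6·2) = -0.0001; θ_2 = 90.0073° (elbow-up)
β = atan2(4.7320,-4.1958) = 131.5633°; ψ = atan2(2.0000,5.9997) = 18.4357°
θ_1 = β − ψ = 113.1276°
θ_3 = φ − θ_1 − θ_2 = -53.1349° (wrapped to (-180°,180°])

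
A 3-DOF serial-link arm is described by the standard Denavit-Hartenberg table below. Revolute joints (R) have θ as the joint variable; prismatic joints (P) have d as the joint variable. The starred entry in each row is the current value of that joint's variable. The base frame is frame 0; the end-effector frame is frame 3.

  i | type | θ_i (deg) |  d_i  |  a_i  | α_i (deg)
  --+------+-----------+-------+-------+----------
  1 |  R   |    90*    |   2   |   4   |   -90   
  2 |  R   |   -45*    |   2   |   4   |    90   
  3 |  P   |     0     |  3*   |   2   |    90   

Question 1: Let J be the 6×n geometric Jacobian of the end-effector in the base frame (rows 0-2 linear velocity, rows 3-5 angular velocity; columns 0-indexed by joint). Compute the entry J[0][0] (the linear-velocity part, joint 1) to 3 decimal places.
-6.121

axis z_0 = ẑ; lever o_n−o_0 = (-2.0000,6.1213,8.3640)
cross product → J_v[:, 0] = (-6.1213,-2.0000,0.0000)
J_ω[:, 0] = z_0
entry J[0][0] = -6.1213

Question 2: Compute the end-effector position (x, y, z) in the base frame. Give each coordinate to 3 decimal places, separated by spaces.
-2.000 6.121 8.364

after link 1: o_1 = (0.0000, 4.0000, 2.0000)
after link 2: o_2 = (-2.0000, 6.8284, 4.8284)
after link 3: o_3 = (-2.0000, 6.1213, 8.3640)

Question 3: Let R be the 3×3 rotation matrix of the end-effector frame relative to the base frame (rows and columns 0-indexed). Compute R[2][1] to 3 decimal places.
0.707

End-effector y-axis (col 1 of R) = (-0.0000,-0.7071,0.7071)
R[2][1] = 0.7071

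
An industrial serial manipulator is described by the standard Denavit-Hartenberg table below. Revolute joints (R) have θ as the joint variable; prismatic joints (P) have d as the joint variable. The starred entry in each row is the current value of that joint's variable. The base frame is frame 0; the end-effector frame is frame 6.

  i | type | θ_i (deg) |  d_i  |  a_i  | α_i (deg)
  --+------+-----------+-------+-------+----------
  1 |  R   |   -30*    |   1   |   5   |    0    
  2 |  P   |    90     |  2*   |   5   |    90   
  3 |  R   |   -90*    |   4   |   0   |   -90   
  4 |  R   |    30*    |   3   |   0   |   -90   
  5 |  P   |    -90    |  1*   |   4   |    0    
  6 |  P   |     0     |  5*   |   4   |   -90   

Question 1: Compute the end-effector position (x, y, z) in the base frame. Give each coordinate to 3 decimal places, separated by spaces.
after link 1: o_1 = (4.3301, -2.5000, 1.0000)
after link 2: o_2 = (6.8301, 1.8301, 3.0000)
after link 3: o_3 = (10.2942, -0.1699, 3.0000)
after link 4: o_4 = (11.7942, 2.4282, 3.0000)
after link 5: o_5 = (13.0442, 6.3253, 3.5000)
after link 6: o_6 = (11.2942, 11.9545, 6.0000)

11.294 11.954 6.000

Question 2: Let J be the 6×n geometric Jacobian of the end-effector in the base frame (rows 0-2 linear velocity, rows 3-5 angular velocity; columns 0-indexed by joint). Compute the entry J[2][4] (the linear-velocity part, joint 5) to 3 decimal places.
prismatic axis z_4 = (-0.7500,0.4330,0.5000)
J_v[:, 4] = z_4; J_ω[:, 4] = (0,0,0)
entry J[2][4] = 0.5000

0.500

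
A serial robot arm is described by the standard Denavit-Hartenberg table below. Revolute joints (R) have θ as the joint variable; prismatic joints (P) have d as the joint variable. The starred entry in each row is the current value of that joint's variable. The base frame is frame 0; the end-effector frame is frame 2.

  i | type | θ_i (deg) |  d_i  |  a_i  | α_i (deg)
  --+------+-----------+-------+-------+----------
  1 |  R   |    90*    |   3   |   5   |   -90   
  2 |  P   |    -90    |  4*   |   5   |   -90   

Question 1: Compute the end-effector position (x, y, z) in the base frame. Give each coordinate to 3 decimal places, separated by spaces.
-4.000 5.000 8.000

after link 1: o_1 = (0.0000, 5.0000, 3.0000)
after link 2: o_2 = (-4.0000, 5.0000, 8.0000)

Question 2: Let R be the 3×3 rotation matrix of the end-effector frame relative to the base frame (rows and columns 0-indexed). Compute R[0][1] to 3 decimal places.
End-effector y-axis (col 1 of R) = (1.0000,0.0000,-0.0000)
R[0][1] = 1.0000

1.000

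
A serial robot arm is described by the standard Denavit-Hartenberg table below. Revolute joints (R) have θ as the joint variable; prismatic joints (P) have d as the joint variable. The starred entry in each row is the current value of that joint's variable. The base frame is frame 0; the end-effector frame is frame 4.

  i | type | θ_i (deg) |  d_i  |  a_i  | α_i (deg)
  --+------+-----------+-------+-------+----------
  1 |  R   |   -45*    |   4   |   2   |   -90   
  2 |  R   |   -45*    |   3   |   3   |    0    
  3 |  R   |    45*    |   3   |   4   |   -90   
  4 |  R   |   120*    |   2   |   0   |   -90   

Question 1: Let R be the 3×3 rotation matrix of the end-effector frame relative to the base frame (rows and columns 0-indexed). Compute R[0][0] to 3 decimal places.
End-effector x-axis (col 0 of R) = (-0.9659,-0.2588,-0.0000)
R[0][0] = -0.9659

-0.966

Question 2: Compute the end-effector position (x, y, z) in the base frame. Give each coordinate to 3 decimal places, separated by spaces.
after link 1: o_1 = (1.4142, -1.4142, 4.0000)
after link 2: o_2 = (5.0355, -0.7929, 6.1213)
after link 3: o_3 = (9.9853, -1.5000, 6.1213)
after link 4: o_4 = (9.9853, -1.5000, 4.1213)

9.985 -1.500 4.121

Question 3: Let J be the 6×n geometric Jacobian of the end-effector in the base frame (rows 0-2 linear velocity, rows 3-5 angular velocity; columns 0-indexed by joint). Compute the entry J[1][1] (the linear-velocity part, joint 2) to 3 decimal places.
-0.086

axis z_1 = (0.7071,0.7071,0.0000); lever o_n−o_1 = (8.5711,-0.0858,0.1213)
cross product → J_v[:, 1] = (0.0858,-0.0858,-6.1213)
J_ω[:, 1] = z_1
entry J[1][1] = -0.0858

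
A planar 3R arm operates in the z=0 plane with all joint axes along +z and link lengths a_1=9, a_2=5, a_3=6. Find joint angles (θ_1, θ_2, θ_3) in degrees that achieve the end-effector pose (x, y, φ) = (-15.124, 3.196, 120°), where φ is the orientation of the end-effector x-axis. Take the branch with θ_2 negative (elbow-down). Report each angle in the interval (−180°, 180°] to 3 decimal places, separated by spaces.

-149.997 -60.006 -29.997

wrist centre = target − a_3·(cos φ, sin φ) = (-12.1240, -2.0002)
cos θ_2 = (150.9920−9²−5²)/(2·9·5) = 0.4999; θ_2 = -60.0059° (elbow-down)
β = atan2(-2.0002,-12.1240) = -170.6320°; ψ = atan2(-4.3304,11.4996) = -20.6349°
θ_1 = β − ψ = -149.9972°
θ_3 = φ − θ_1 − θ_2 = -29.9969° (wrapped to (-180°,180°])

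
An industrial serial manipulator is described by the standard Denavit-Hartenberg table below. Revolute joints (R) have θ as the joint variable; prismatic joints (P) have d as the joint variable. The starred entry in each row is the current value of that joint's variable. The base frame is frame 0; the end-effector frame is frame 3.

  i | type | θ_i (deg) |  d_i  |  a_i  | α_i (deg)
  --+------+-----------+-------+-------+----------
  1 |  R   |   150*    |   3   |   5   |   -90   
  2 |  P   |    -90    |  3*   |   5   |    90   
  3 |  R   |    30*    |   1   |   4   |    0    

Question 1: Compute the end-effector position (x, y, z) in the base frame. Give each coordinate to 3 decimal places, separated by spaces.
after link 1: o_1 = (-4.3301, 2.5000, 3.0000)
after link 2: o_2 = (-5.8301, -0.0981, 8.0000)
after link 3: o_3 = (-5.9641, -2.3301, 11.4641)

-5.964 -2.330 11.464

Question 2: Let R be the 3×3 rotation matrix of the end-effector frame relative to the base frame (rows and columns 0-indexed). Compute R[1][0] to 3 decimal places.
-0.433

End-effector x-axis (col 0 of R) = (-0.2500,-0.4330,0.8660)
R[1][0] = -0.4330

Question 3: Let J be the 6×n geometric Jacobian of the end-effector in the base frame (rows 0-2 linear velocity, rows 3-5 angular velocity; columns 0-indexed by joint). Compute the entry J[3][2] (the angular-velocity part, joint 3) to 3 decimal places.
axis z_2 = (0.8660,-0.5000,0.0000); lever o_n−o_2 = (-0.1340,-2.2321,3.4641)
cross product → J_v[:, 2] = (-1.7321,-3.0000,-2.0000)
J_ω[:, 2] = z_2
entry J[3][2] = 0.8660

0.866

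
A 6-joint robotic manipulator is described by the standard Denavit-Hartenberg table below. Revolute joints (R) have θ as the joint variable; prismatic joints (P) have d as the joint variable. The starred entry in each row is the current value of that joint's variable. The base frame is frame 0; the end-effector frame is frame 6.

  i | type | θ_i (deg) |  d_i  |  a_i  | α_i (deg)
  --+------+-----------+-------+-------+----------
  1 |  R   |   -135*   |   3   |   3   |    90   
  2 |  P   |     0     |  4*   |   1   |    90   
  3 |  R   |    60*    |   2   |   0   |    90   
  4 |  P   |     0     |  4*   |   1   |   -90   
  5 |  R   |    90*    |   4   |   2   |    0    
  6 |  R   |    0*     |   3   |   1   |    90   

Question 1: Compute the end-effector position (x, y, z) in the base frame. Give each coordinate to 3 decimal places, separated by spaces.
after link 1: o_1 = (-2.1213, -2.1213, 3.0000)
after link 2: o_2 = (-5.6569, -0.0000, 3.0000)
after link 3: o_3 = (-5.6569, -0.0000, 1.0000)
after link 4: o_4 = (-7.6581, -3.6049, 1.0000)
after link 5: o_5 = (-7.1404, -1.6730, -3.0000)
after link 6: o_6 = (-6.8816, -0.7071, -6.0000)

-6.882 -0.707 -6.000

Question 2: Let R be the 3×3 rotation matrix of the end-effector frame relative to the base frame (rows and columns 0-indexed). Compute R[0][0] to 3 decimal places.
0.259

End-effector x-axis (col 0 of R) = (0.2588,0.9659,0.0000)
R[0][0] = 0.2588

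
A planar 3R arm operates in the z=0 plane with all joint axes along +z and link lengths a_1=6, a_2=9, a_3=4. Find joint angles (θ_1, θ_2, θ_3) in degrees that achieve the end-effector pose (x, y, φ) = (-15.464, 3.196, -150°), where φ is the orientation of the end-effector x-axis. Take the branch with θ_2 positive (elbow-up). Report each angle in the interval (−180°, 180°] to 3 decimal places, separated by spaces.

wrist centre = target − a_3·(cos φ, sin φ) = (-11.9999, 5.1960)
cos θ_2 = (170.9960−6²−9²)/(2·6·9) = 0.5000; θ_2 = 60.0025° (elbow-up)
β = atan2(5.1960,-11.9999) = 156.5872°; ψ = atan2(7.7944,10.4997) = 36.5883°
θ_1 = β − ψ = 119.9989°
θ_3 = φ − θ_1 − θ_2 = 29.9987° (wrapped to (-180°,180°])

119.999 60.002 29.999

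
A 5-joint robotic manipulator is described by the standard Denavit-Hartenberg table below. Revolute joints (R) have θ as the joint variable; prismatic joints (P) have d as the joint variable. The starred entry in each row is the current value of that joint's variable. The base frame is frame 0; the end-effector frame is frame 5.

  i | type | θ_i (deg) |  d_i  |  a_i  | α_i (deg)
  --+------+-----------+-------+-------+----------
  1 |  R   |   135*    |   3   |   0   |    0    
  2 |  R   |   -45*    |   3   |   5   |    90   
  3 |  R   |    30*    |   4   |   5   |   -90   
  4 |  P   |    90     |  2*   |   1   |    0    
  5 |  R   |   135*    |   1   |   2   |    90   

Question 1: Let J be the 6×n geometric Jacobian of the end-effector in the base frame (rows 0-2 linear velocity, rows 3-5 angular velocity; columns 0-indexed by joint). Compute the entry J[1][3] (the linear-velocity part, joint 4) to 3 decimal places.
prismatic axis z_3 = (0.0000,-0.5000,0.8660)
J_v[:, 3] = z_3; J_ω[:, 3] = (0,0,0)
entry J[1][3] = -0.5000

-0.500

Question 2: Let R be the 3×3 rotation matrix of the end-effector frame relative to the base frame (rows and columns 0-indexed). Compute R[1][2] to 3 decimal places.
-0.612

End-effector z-axis (col 2 of R) = (-0.7071,-0.6124,-0.3536)
R[1][2] = -0.6124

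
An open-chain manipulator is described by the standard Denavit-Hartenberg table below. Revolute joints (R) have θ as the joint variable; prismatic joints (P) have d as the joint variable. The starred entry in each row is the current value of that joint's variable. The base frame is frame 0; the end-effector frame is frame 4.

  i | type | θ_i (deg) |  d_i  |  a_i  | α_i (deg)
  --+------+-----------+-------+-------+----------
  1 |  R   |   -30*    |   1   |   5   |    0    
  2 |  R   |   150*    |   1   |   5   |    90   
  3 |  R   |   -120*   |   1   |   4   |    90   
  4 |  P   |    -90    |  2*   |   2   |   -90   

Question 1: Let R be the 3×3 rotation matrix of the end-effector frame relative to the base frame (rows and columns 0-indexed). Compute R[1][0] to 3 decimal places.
End-effector x-axis (col 0 of R) = (-0.8660,-0.5000,-0.0000)
R[1][0] = -0.5000

-0.500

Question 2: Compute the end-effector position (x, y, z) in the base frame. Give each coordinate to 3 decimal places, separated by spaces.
2.830 -1.902 -0.464

after link 1: o_1 = (4.3301, -2.5000, 1.0000)
after link 2: o_2 = (1.8301, 1.8301, 2.0000)
after link 3: o_3 = (3.6962, 0.5981, -1.4641)
after link 4: o_4 = (2.8301, -1.9019, -0.4641)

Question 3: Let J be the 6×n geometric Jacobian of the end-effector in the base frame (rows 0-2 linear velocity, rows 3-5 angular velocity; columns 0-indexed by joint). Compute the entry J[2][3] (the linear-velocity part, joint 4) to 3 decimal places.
0.500

prismatic axis z_3 = (0.4330,-0.7500,0.5000)
J_v[:, 3] = z_3; J_ω[:, 3] = (0,0,0)
entry J[2][3] = 0.5000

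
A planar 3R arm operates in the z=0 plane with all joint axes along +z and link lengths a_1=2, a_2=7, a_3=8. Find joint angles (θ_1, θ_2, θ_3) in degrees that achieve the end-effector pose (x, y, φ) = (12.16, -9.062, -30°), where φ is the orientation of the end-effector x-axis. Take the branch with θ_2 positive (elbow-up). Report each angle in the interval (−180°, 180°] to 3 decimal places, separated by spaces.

wrist centre = target − a_3·(cos φ, sin φ) = (5.2318, -5.0620)
cos θ_2 = (52.9955−2²−7²)/(2·2·7) = -0.0002; θ_2 = 90.0091° (elbow-up)
β = atan2(-5.0620,5.2318) = -44.0550°; ψ = atan2(7.0000,1.9989) = 74.0630°
θ_1 = β − ψ = -118.1180°
θ_3 = φ − θ_1 − θ_2 = -1.8911° (wrapped to (-180°,180°])

-118.118 90.009 -1.891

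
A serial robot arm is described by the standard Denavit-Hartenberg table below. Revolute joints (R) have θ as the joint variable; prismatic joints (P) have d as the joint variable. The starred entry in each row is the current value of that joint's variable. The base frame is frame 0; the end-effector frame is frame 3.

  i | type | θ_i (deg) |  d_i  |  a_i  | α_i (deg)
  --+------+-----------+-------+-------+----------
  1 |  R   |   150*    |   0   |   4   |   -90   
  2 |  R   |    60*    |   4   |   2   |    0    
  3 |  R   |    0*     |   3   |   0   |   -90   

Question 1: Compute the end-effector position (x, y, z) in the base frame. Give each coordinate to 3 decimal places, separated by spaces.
after link 1: o_1 = (-3.4641, 2.0000, 0.0000)
after link 2: o_2 = (-6.3301, -0.9641, -1.7321)
after link 3: o_3 = (-7.8301, -3.5622, -1.7321)

-7.830 -3.562 -1.732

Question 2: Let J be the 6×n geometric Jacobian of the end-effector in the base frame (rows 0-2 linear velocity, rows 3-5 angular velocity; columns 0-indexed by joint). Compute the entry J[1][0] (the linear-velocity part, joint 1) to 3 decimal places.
axis z_0 = ẑ; lever o_n−o_0 = (-7.8301,-3.5622,-1.7321)
cross product → J_v[:, 0] = (3.5622,-7.8301,0.0000)
J_ω[:, 0] = z_0
entry J[1][0] = -7.8301

-7.830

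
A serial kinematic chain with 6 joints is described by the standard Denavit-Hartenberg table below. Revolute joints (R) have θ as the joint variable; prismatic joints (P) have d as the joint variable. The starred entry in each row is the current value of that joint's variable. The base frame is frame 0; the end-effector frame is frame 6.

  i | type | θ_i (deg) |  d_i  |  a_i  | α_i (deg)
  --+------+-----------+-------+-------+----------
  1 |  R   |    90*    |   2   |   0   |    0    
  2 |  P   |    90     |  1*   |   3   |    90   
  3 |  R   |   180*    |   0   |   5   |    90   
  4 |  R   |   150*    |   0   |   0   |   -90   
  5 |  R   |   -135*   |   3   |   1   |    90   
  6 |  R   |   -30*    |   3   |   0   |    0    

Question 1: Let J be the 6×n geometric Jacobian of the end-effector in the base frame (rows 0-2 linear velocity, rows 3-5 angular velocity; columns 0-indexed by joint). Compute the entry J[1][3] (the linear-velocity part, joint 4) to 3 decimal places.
axis z_3 = (-0.0000,0.0000,1.0000); lever o_n−o_3 = (0.9495,-4.0123,-1.4142)
cross product → J_v[:, 3] = (4.0123,0.9495,0.0000)
J_ω[:, 3] = z_3
entry J[1][3] = 0.9495

0.949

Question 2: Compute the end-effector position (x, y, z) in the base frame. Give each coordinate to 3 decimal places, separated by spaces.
2.949 -4.012 1.586

after link 1: o_1 = (0.0000, 0.0000, 2.0000)
after link 2: o_2 = (-3.0000, 0.0000, 3.0000)
after link 3: o_3 = (2.0000, -0.0000, 3.0000)
after link 4: o_4 = (2.0000, -0.0000, 3.0000)
after link 5: o_5 = (1.1124, -2.9516, 3.7071)
after link 6: o_6 = (2.9495, -4.0123, 1.5858)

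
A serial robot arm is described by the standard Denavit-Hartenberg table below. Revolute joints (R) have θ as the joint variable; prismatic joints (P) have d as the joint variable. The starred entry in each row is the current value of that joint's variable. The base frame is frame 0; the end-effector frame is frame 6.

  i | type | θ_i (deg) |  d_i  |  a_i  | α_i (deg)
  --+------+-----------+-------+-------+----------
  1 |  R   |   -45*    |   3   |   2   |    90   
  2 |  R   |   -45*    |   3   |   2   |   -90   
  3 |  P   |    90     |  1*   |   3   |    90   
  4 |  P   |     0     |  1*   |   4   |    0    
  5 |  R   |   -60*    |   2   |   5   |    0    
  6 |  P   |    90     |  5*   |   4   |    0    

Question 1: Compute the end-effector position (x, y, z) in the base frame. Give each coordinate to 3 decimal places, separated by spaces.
12.795 1.297 -5.012

after link 1: o_1 = (1.4142, -1.4142, 3.0000)
after link 2: o_2 = (0.2929, -4.5355, 1.5858)
after link 3: o_3 = (2.9142, -2.9142, 2.2929)
after link 4: o_4 = (6.2426, -0.5858, 1.5858)
after link 5: o_5 = (6.8453, 2.3470, -2.8903)
after link 6: o_6 = (12.7948, 1.2965, -5.0116)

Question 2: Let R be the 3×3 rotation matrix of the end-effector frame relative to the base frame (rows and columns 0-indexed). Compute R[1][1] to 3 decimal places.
-0.787

End-effector y-axis (col 1 of R) = (0.0795,-0.7866,0.6124)
R[1][1] = -0.7866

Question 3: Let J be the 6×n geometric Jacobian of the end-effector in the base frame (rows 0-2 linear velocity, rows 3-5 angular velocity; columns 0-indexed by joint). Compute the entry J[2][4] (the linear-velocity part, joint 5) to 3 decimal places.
axis z_4 = (0.5000,-0.5000,-0.7071); lever o_n−o_4 = (6.5522,1.8823,-6.5974)
cross product → J_v[:, 4] = (4.6297,-1.3344,4.2173)
J_ω[:, 4] = z_4
entry J[2][4] = 4.2173

4.217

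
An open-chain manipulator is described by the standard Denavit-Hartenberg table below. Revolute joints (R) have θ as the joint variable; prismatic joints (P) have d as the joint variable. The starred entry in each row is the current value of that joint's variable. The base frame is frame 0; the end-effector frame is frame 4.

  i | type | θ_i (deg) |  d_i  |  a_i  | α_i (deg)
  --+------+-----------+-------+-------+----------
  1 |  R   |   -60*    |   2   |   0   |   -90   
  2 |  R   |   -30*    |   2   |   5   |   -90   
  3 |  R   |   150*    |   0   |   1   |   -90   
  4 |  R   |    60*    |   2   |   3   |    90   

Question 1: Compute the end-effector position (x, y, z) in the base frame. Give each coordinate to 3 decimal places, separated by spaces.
2.295 0.990 5.167

after link 1: o_1 = (0.0000, 0.0000, 2.0000)
after link 2: o_2 = (3.8971, -2.7500, 4.5000)
after link 3: o_3 = (3.0891, -2.3505, 4.0670)
after link 4: o_4 = (2.2946, 0.9898, 5.1675)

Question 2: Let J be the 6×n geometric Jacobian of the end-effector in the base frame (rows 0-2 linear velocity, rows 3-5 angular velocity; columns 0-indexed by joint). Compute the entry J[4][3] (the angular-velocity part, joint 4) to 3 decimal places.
0.808

axis z_3 = (0.5335,0.8080,-0.2500); lever o_n−o_3 = (-0.7946,3.3403,1.1005)
cross product → J_v[:, 3] = (1.7243,-0.3885,2.4240)
J_ω[:, 3] = z_3
entry J[4][3] = 0.8080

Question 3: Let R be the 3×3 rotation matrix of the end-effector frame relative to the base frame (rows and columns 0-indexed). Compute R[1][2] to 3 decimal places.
0.129

End-effector z-axis (col 2 of R) = (-0.5748,0.1295,-0.8080)
R[1][2] = 0.1295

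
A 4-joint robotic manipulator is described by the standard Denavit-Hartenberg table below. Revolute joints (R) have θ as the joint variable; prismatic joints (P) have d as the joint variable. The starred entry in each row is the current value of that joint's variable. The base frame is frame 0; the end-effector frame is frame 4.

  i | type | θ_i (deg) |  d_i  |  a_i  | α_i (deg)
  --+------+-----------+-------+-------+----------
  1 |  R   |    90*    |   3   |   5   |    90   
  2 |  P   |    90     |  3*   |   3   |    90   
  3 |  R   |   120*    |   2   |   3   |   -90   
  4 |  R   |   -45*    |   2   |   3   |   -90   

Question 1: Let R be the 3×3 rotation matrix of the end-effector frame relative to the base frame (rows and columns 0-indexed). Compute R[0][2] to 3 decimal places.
0.612

End-effector z-axis (col 2 of R) = (0.6124,-0.7071,-0.3536)
R[0][2] = 0.6124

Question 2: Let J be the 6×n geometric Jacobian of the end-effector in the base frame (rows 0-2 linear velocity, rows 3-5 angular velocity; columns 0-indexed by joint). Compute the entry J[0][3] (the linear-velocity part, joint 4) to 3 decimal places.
1.837

axis z_3 = (-0.5000,0.0000,-0.8660); lever o_n−o_3 = (0.8371,2.1213,-2.7927)
cross product → J_v[:, 3] = (1.8371,-2.1213,-1.0607)
J_ω[:, 3] = z_3
entry J[0][3] = 1.8371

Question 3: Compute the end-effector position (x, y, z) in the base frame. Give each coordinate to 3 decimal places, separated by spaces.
after link 1: o_1 = (0.0000, 5.0000, 3.0000)
after link 2: o_2 = (3.0000, 5.0000, 6.0000)
after link 3: o_3 = (5.5981, 7.0000, 4.5000)
after link 4: o_4 = (6.4352, 9.1213, 1.7073)

6.435 9.121 1.707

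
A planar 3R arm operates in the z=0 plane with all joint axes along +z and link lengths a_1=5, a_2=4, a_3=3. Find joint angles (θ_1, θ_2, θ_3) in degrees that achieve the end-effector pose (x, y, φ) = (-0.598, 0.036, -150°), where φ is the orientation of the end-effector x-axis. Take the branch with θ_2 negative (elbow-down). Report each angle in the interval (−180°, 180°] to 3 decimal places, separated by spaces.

wrist centre = target − a_3·(cos φ, sin φ) = (2.0001, 1.5360)
cos θ_2 = (6.3596−5²−4²)/(2·5·4) = -0.8660; θ_2 = -149.9982° (elbow-down)
β = atan2(1.5360,2.0001) = 37.5232°; ψ = atan2(-2.0001,1.5360) = -52.4779°
θ_1 = β − ψ = 90.0011°
θ_3 = φ − θ_1 − θ_2 = -90.0029° (wrapped to (-180°,180°])

90.001 -149.998 -90.003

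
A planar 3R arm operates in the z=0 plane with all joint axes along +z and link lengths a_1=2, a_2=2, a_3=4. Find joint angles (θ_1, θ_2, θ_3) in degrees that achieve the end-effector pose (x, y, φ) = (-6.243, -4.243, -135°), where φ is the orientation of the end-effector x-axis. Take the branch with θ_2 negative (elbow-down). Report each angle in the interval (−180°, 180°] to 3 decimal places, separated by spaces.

wrist centre = target − a_3·(cos φ, sin φ) = (-3.4146, -1.4146)
cos θ_2 = (13.6603−2²−2²)/(2·2·2) = 0.7075; θ_2 = -44.9648° (elbow-down)
β = atan2(-1.4146,-3.4146) = -157.4970°; ψ = atan2(-1.4133,3.4151) = -22.4824°
θ_1 = β − ψ = -135.0146°
θ_3 = φ − θ_1 − θ_2 = 44.9794° (wrapped to (-180°,180°])

-135.015 -44.965 44.979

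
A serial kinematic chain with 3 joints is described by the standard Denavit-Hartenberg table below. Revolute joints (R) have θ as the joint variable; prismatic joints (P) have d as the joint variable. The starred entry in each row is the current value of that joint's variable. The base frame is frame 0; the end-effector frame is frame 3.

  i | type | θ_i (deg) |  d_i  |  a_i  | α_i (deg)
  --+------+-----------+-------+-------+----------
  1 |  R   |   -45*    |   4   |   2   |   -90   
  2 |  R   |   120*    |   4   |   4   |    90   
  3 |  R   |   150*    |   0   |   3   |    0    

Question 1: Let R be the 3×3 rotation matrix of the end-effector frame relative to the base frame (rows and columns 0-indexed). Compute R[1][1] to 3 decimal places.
End-effector y-axis (col 1 of R) = (-0.4356,-0.7891,0.4330)
R[1][1] = -0.7891

-0.789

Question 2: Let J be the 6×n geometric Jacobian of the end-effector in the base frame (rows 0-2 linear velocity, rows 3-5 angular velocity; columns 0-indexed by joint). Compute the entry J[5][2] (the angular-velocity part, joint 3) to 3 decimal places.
axis z_2 = (0.6124,-0.6124,-0.5000); lever o_n−o_2 = (1.9792,0.1421,2.2500)
cross product → J_v[:, 2] = (-1.3068,-2.3674,1.2990)
J_ω[:, 2] = z_2
entry J[5][2] = -0.5000

-0.500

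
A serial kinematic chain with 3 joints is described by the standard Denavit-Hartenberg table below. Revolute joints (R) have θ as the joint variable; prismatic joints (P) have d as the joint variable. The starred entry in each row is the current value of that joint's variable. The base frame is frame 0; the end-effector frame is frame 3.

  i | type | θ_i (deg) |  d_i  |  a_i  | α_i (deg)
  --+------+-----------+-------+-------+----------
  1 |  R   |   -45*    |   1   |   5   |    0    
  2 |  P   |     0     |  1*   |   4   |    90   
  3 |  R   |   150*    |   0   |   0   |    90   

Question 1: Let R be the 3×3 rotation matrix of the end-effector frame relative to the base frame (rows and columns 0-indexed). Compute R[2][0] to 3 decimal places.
End-effector x-axis (col 0 of R) = (-0.6124,0.6124,0.5000)
R[2][0] = 0.5000

0.500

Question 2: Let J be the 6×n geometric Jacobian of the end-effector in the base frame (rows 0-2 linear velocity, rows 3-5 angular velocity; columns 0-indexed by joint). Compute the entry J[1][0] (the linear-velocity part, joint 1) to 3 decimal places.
6.364

axis z_0 = ẑ; lever o_n−o_0 = (6.3640,-6.3640,2.0000)
cross product → J_v[:, 0] = (6.3640,6.3640,-0.0000)
J_ω[:, 0] = z_0
entry J[1][0] = 6.3640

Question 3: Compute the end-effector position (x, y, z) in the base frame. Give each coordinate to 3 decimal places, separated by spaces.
after link 1: o_1 = (3.5355, -3.5355, 1.0000)
after link 2: o_2 = (6.3640, -6.3640, 2.0000)
after link 3: o_3 = (6.3640, -6.3640, 2.0000)

6.364 -6.364 2.000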